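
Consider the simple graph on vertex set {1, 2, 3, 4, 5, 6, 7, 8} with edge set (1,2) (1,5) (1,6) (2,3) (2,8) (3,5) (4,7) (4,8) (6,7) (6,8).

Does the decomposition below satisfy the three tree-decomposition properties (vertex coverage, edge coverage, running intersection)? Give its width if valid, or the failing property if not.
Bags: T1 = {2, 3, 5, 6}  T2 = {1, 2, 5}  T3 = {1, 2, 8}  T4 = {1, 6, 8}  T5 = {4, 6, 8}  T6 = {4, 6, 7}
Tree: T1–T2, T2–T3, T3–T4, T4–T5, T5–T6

No — bags containing vertex 6 are not connected in the tree.

A tree decomposition must satisfy three properties: every vertex lies in some bag; for every edge, both endpoints lie together in some bag; and for every vertex, the bags containing it form a connected subtree. Here bags containing vertex 6 are not connected in the tree, so the decomposition is invalid.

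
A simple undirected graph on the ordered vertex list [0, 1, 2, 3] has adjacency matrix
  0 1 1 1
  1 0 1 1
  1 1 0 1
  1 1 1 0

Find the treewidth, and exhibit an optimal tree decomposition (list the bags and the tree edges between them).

Treewidth 3.
One such decomposition:
Bags: B1 = {0, 1, 2, 3}
Tree: (single bag)

With just one bag of size 4, the width is 4 − 1 = 3, so tw(G) ≤ 3. Conversely, {0, 1, 2, 3} is a clique of size 4, and the vertices of any clique must share a bag in every tree decomposition; so some bag has ≥ 4 vertices and tw(G) ≥ 3. Combining the bounds, tw(G) = 3.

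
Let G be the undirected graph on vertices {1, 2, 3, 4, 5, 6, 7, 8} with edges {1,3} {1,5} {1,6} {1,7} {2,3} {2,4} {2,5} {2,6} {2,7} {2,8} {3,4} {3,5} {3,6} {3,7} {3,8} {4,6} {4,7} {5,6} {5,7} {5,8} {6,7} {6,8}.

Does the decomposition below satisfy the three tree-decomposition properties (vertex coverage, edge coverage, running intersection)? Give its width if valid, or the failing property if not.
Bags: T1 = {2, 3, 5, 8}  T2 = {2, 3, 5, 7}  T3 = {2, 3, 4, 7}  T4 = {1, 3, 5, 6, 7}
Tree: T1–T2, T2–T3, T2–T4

A tree decomposition must satisfy three properties: every vertex lies in some bag; for every edge, both endpoints lie together in some bag; and for every vertex, the bags containing it form a connected subtree. Here edge (6,2) lies in no bag, so the decomposition is invalid.

No — edge (6,2) lies in no bag.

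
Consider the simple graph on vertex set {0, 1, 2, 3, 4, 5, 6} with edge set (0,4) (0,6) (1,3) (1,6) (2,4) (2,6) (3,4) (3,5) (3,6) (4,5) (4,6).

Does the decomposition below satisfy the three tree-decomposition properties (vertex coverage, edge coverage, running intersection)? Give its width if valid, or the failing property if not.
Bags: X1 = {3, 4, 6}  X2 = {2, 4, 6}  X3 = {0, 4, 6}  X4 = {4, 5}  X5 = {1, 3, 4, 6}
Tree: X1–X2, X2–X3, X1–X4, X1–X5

A tree decomposition must satisfy three properties: every vertex lies in some bag; for every edge, both endpoints lie together in some bag; and for every vertex, the bags containing it form a connected subtree. Here edge (3,5) lies in no bag, so the decomposition is invalid.

No — edge (3,5) lies in no bag.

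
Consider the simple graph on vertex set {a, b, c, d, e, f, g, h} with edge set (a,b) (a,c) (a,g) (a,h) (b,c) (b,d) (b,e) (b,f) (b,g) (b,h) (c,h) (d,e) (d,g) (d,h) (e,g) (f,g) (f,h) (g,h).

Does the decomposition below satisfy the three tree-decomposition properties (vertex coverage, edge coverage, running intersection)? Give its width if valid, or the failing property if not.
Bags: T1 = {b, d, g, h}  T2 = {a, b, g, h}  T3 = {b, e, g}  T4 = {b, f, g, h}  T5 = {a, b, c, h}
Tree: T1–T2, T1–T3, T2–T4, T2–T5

A tree decomposition must satisfy three properties: every vertex lies in some bag; for every edge, both endpoints lie together in some bag; and for every vertex, the bags containing it form a connected subtree. Here edge (d,e) lies in no bag, so the decomposition is invalid.

No — edge (d,e) lies in no bag.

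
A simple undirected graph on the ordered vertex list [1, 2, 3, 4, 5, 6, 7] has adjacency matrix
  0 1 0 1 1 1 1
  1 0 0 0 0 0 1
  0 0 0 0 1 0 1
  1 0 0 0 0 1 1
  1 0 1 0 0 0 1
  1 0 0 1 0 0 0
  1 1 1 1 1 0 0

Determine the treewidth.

2

A width-2 tree decomposition is:
Bags: B1 = {1, 5, 7}  B2 = {3, 5, 7}  B3 = {1, 2, 7}  B4 = {1, 4, 7}  B5 = {1, 4, 6}
Tree: B1–B2, B1–B3, B3–B4, B4–B5
Every bag has size at most 3, so the width is 3 − 1 = 2 and tw(G) ≤ 2. For the lower bound, the 3 vertices {1, 4, 6} are pairwise adjacent, and any tree decomposition puts a clique entirely inside one bag — forcing width ≥ 2. The upper and lower bounds meet at 2, so that is the treewidth.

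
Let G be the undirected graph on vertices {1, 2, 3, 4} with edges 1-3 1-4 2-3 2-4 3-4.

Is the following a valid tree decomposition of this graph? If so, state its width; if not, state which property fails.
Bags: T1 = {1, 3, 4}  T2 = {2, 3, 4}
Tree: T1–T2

Yes; width 2.

Vertex coverage: the bags together contain {1, 2, 3, 4}, the full vertex set. Edge coverage: each edge of G has both endpoints in at least one bag. Running intersection: for every vertex, the bags containing it form a connected subtree. All three properties hold, so this is a valid tree decomposition of width max|bag| − 1 = 2, and hence tw(G) ≤ 2.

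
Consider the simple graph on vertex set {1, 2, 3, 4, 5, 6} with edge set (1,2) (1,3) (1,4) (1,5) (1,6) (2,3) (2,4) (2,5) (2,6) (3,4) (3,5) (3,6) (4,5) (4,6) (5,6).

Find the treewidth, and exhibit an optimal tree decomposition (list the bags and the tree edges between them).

Treewidth 5.
One such decomposition:
Bags: B1 = {1, 2, 3, 4, 5, 6}
Tree: (single bag)

A single bag containing all 6 vertices is trivially a valid decomposition of width 5. For the lower bound, the 6 vertices {1, 2, 3, 4, 5, 6} are pairwise adjacent, and any tree decomposition puts a clique entirely inside one bag — forcing width ≥ 5. Combining the bounds, tw(G) = 5.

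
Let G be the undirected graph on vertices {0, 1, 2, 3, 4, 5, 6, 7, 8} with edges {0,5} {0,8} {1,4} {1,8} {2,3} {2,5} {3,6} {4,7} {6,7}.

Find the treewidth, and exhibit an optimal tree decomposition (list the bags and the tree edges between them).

Every bag has size at most 3, so the width is 3 − 1 = 2 and tw(G) ≤ 2. The edges 4–1–8–0–5–2–3–6–7–4 form a cycle, so G is not a tree and its treewidth is at least 2. The upper and lower bounds meet at 2, so that is the treewidth.

Treewidth 2.
One such decomposition:
Bags: B1 = {1, 4, 8}  B2 = {0, 4, 8}  B3 = {0, 4, 5}  B4 = {2, 4, 5}  B5 = {2, 3, 4}  B6 = {3, 4, 6}  B7 = {4, 6, 7}
Tree: B1–B2, B2–B3, B3–B4, B4–B5, B5–B6, B6–B7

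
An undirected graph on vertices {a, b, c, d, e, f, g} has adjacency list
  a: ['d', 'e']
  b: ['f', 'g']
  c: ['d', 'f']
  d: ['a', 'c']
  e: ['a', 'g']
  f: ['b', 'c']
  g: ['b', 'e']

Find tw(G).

A width-2 tree decomposition is:
Bags: B1 = {b, e, g}  B2 = {b, e, f}  B3 = {c, e, f}  B4 = {c, d, e}  B5 = {a, d, e}
Tree: B1–B2, B2–B3, B3–B4, B4–B5
Every bag has size at most 3, so the width is 3 − 1 = 2 and tw(G) ≤ 2. The edges e–g–b–f–c–d–a–e form a cycle, so G is not a tree and its treewidth is at least 2. Therefore the treewidth is 2.

2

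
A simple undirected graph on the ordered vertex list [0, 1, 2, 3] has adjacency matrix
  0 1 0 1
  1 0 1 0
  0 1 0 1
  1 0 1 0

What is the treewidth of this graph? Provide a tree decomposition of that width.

Treewidth 2.
Bags: B1 = {1, 2, 3}  B2 = {0, 1, 3}
Tree: B1–B2

Each bag holds 3 vertices, so the decomposition has width 2, which upper-bounds the treewidth. The edges 1–2–3–0–1 form a cycle, so G is not a tree and its treewidth is at least 2. Hence tw(G) = 2 exactly.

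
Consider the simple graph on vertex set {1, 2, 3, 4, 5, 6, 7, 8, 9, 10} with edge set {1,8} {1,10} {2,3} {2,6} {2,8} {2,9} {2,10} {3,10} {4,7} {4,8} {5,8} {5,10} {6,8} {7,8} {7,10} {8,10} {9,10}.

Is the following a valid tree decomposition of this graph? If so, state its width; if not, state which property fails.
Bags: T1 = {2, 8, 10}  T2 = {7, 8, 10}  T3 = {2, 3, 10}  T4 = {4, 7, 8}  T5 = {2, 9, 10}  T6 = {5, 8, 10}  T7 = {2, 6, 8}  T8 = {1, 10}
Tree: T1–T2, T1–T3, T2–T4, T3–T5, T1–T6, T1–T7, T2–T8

No — edge (8,1) lies in no bag.

A tree decomposition must satisfy three properties: every vertex lies in some bag; for every edge, both endpoints lie together in some bag; and for every vertex, the bags containing it form a connected subtree. Here edge (8,1) lies in no bag, so the decomposition is invalid.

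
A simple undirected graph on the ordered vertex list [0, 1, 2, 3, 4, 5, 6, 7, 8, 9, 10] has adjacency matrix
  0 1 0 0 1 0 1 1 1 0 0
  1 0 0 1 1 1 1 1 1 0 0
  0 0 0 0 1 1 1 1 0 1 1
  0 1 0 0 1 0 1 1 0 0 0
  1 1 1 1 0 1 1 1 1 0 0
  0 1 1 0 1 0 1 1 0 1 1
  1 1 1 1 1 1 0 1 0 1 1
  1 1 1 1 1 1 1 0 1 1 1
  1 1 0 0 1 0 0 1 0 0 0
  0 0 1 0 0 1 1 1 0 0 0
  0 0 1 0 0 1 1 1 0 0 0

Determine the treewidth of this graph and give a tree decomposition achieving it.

Treewidth 4.
One such decomposition:
Bags: B1 = {1, 4, 5, 6, 7}  B2 = {1, 3, 4, 6, 7}  B3 = {0, 1, 4, 6, 7}  B4 = {2, 4, 5, 6, 7}  B5 = {2, 5, 6, 7, 10}  B6 = {2, 5, 6, 7, 9}  B7 = {0, 1, 4, 7, 8}
Tree: B1–B2, B2–B3, B1–B4, B4–B5, B5–B6, B3–B7

The largest bag has 5 vertices, giving width 4; this decomposition certifies tw(G) ≤ 4. For the lower bound, the 5 vertices {0, 1, 4, 7, 8} are pairwise adjacent, and any tree decomposition puts a clique entirely inside one bag — forcing width ≥ 4. Therefore the treewidth is 4.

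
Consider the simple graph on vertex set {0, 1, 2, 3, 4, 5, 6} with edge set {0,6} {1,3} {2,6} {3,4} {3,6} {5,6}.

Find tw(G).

1

A width-1 tree decomposition is:
Bags: B1 = {3, 6}  B2 = {1, 3}  B3 = {2, 6}  B4 = {5, 6}  B5 = {0, 6}  B6 = {3, 4}
Tree: B1–B2, B1–B3, B3–B4, B1–B5, B2–B6
The largest bag has 2 vertices, giving width 1; this decomposition certifies tw(G) ≤ 1. Any graph with an edge has treewidth ≥ 1, and G has the edge 3–6. Hence tw(G) = 1 exactly.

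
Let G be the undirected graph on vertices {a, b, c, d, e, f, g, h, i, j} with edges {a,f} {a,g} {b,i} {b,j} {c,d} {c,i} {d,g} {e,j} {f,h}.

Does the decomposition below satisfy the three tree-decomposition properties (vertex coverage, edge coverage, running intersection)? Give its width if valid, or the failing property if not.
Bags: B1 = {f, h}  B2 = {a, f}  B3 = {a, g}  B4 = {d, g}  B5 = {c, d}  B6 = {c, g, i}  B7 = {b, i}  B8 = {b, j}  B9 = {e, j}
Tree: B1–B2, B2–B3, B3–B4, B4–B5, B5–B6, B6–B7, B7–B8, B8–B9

A tree decomposition must satisfy three properties: every vertex lies in some bag; for every edge, both endpoints lie together in some bag; and for every vertex, the bags containing it form a connected subtree. Here bags containing vertex g are not connected in the tree, so the decomposition is invalid.

No — bags containing vertex g are not connected in the tree.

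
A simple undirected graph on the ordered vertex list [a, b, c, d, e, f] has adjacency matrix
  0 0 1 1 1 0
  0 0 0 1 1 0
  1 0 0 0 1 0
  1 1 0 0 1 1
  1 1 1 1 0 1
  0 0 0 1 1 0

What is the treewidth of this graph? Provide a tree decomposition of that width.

Each bag holds 3 vertices, so the decomposition has width 2, which upper-bounds the treewidth. On the other hand G contains the 3-clique {a, d, e}. A clique must lie in a single bag of any decomposition, so no decomposition can have width below 2. The upper and lower bounds meet at 2, so that is the treewidth.

Treewidth 2.
One such decomposition:
Bags: B1 = {a, d, e}  B2 = {d, e, f}  B3 = {a, c, e}  B4 = {b, d, e}
Tree: B1–B2, B1–B3, B2–B4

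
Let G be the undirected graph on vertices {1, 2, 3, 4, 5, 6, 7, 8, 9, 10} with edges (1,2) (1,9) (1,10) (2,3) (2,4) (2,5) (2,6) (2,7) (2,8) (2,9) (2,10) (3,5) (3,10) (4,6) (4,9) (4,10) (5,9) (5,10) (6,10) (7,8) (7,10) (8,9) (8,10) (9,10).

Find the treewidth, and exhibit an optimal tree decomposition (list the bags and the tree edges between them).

Treewidth 3.
One such decomposition:
Bags: B1 = {1, 2, 9, 10}  B2 = {2, 8, 9, 10}  B3 = {2, 5, 9, 10}  B4 = {2, 4, 9, 10}  B5 = {2, 3, 5, 10}  B6 = {2, 7, 8, 10}  B7 = {2, 4, 6, 10}
Tree: B1–B2, B2–B3, B2–B4, B3–B5, B2–B6, B4–B7

Every bag has size at most 4, so the width is 4 − 1 = 3 and tw(G) ≤ 3. For the lower bound, the 4 vertices {2, 8, 9, 10} are pairwise adjacent, and any tree decomposition puts a clique entirely inside one bag — forcing width ≥ 3. Hence tw(G) = 3 exactly.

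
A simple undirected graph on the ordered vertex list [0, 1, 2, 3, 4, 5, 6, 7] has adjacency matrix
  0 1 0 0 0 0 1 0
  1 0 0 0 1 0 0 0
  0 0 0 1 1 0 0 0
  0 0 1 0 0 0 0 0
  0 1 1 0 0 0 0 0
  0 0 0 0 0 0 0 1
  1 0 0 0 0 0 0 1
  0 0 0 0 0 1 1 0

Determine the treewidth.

1

A width-1 tree decomposition is:
Bags: B1 = {5, 7}  B2 = {6, 7}  B3 = {0, 6}  B4 = {0, 1}  B5 = {1, 4}  B6 = {2, 4}  B7 = {2, 3}
Tree: B1–B2, B2–B3, B3–B4, B4–B5, B5–B6, B6–B7
Each bag holds 2 vertices, so the decomposition has width 1, which upper-bounds the treewidth. Any graph with an edge has treewidth ≥ 1, and G has the edge 5–7. The upper and lower bounds meet at 1, so that is the treewidth.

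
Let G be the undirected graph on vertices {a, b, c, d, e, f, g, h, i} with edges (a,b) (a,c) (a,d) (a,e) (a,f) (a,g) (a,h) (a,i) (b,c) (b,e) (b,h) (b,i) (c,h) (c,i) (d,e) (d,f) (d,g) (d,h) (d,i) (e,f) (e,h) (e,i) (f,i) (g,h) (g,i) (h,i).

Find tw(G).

4

A width-4 tree decomposition is:
Bags: B1 = {a, d, e, h, i}  B2 = {a, d, g, h, i}  B3 = {a, b, e, h, i}  B4 = {a, b, c, h, i}  B5 = {a, d, e, f, i}
Tree: B1–B2, B1–B3, B3–B4, B1–B5
The largest bag has 5 vertices, giving width 4; this decomposition certifies tw(G) ≤ 4. On the other hand G contains the 5-clique {a, d, g, h, i}. A clique must lie in a single bag of any decomposition, so no decomposition can have width below 4. Combining the bounds, tw(G) = 4.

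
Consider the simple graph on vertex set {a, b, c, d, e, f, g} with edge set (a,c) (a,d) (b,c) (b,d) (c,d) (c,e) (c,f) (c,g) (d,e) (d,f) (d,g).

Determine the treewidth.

2

A width-2 tree decomposition is:
Bags: B1 = {a, c, d}  B2 = {b, c, d}  B3 = {c, d, g}  B4 = {c, d, f}  B5 = {c, d, e}
Tree: B1–B2, B1–B3, B3–B4, B3–B5
The largest bag has 3 vertices, giving width 2; this decomposition certifies tw(G) ≤ 2. On the other hand G contains the 3-clique {c, d, f}. A clique must lie in a single bag of any decomposition, so no decomposition can have width below 2. Therefore the treewidth is 2.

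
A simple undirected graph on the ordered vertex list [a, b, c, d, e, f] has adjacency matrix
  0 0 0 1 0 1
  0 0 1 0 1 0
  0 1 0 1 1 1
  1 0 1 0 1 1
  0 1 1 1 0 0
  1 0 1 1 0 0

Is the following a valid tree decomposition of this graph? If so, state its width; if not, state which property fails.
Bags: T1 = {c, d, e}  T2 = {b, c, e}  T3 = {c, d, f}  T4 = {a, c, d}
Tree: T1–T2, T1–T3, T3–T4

No — edge (f,a) lies in no bag.

A tree decomposition must satisfy three properties: every vertex lies in some bag; for every edge, both endpoints lie together in some bag; and for every vertex, the bags containing it form a connected subtree. Here edge (f,a) lies in no bag, so the decomposition is invalid.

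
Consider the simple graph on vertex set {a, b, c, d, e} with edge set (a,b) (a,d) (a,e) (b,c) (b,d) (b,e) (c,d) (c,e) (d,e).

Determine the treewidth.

3

A width-3 tree decomposition is:
Bags: B1 = {b, c, d, e}  B2 = {a, b, d, e}
Tree: B1–B2
Every bag has size at most 4, so the width is 4 − 1 = 3 and tw(G) ≤ 3. Conversely, {b, c, d, e} is a clique of size 4, and the vertices of any clique must share a bag in every tree decomposition; so some bag has ≥ 4 vertices and tw(G) ≥ 3. Combining the bounds, tw(G) = 3.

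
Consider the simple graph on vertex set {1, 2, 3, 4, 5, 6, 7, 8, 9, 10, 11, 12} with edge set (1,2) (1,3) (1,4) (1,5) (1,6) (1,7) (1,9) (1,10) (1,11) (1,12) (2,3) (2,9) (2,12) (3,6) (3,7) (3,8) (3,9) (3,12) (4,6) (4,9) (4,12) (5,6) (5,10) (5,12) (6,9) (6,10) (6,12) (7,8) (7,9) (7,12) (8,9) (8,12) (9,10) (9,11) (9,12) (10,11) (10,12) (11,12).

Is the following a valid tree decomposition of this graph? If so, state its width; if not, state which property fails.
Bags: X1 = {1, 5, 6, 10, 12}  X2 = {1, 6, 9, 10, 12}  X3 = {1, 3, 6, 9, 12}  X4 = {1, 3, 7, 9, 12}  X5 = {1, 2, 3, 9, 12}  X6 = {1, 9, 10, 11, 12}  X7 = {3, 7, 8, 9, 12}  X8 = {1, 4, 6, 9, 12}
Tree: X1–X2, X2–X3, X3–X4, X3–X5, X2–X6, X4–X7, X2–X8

Vertex coverage: the bags together contain {1, 2, 3, 4, 5, 6, 7, 8, 9, 10, 11, 12}, the full vertex set. Edge coverage: each edge of G has both endpoints in at least one bag. Running intersection: for every vertex, the bags containing it form a connected subtree. All three properties hold, so this is a valid tree decomposition of width max|bag| − 1 = 4, and hence tw(G) ≤ 4.

Yes; width 4.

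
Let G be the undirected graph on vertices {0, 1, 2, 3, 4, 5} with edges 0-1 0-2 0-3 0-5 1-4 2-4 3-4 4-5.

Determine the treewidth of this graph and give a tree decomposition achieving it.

Each bag holds 3 vertices, so the decomposition has width 2, which upper-bounds the treewidth. The edges 5–0–3–4–5 form a cycle, so G is not a tree and its treewidth is at least 2. Therefore the treewidth is 2.

Treewidth 2.
One such decomposition:
Bags: B1 = {0, 4, 5}  B2 = {0, 3, 4}  B3 = {0, 1, 4}  B4 = {0, 2, 4}
Tree: B1–B2, B2–B3, B3–B4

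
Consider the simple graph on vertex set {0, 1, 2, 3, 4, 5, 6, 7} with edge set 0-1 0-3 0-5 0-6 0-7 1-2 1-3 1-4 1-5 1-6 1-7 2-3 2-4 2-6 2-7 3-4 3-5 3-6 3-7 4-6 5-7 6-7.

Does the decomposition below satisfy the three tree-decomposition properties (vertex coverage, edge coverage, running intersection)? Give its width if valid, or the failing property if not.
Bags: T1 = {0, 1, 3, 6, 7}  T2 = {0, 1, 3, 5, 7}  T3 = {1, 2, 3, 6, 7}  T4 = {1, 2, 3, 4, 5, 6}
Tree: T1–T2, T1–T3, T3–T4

No — bags containing vertex 5 are not connected in the tree.

A tree decomposition must satisfy three properties: every vertex lies in some bag; for every edge, both endpoints lie together in some bag; and for every vertex, the bags containing it form a connected subtree. Here bags containing vertex 5 are not connected in the tree, so the decomposition is invalid.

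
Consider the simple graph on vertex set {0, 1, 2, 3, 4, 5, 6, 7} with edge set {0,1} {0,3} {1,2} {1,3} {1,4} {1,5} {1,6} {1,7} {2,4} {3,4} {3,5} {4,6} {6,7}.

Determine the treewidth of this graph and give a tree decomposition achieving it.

Each bag holds 3 vertices, so the decomposition has width 2, which upper-bounds the treewidth. Conversely, {1, 2, 4} is a clique of size 3, and the vertices of any clique must share a bag in every tree decomposition; so some bag has ≥ 3 vertices and tw(G) ≥ 2. Hence tw(G) = 2 exactly.

Treewidth 2.
One optimal decomposition is:
Bags: B1 = {1, 4, 6}  B2 = {1, 3, 4}  B3 = {1, 6, 7}  B4 = {1, 3, 5}  B5 = {0, 1, 3}  B6 = {1, 2, 4}
Tree: B1–B2, B1–B3, B2–B4, B2–B5, B1–B6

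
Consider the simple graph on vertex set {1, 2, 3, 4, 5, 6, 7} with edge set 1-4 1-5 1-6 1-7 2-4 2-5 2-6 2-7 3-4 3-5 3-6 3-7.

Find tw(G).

3

A width-3 tree decomposition is:
Bags: B1 = {1, 2, 3, 6}  B2 = {1, 2, 3, 4}  B3 = {1, 2, 3, 7}  B4 = {1, 2, 3, 5}
Tree: B1–B2, B2–B3, B3–B4
The largest bag has 4 vertices, giving width 3; this decomposition certifies tw(G) ≤ 3. For the lower bound: the 4 vertex sets {1,6}, {3,4}, {2}, {7} are disjoint, each induces a connected subgraph, and every pair is joined by at least one edge of G. Contracting each set to a single vertex therefore yields K_{4} as a minor, and since treewidth is minor-monotone, tw(G) ≥ tw(K_{4}) = 3. Hence tw(G) = 3 exactly.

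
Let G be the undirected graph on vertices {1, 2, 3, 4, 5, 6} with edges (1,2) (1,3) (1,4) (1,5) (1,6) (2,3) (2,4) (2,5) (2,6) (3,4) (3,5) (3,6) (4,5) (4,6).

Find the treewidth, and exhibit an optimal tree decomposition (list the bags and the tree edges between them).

Treewidth 4.
One such decomposition:
Bags: B1 = {1, 2, 3, 4, 5}  B2 = {1, 2, 3, 4, 6}
Tree: B1–B2

Each bag holds 5 vertices, so the decomposition has width 4, which upper-bounds the treewidth. Conversely, {1, 2, 3, 4, 5} is a clique of size 5, and the vertices of any clique must share a bag in every tree decomposition; so some bag has ≥ 5 vertices and tw(G) ≥ 4. Therefore the treewidth is 4.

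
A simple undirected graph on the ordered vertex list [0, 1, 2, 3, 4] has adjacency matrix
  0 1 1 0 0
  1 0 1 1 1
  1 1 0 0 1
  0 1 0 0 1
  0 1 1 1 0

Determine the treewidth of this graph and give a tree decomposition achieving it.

Treewidth 2.
One optimal decomposition is:
Bags: B1 = {0, 1, 2}  B2 = {1, 2, 4}  B3 = {1, 3, 4}
Tree: B1–B2, B2–B3

Each bag holds 3 vertices, so the decomposition has width 2, which upper-bounds the treewidth. On the other hand G contains the 3-clique {0, 1, 2}. A clique must lie in a single bag of any decomposition, so no decomposition can have width below 2. Therefore the treewidth is 2.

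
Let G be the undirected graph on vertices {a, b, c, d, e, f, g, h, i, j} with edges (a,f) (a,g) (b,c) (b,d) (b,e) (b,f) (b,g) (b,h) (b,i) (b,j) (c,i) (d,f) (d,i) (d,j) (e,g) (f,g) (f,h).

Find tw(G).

A width-2 tree decomposition is:
Bags: B1 = {b, f, h}  B2 = {b, f, g}  B3 = {b, d, f}  B4 = {b, d, i}  B5 = {b, d, j}  B6 = {b, e, g}  B7 = {b, c, i}  B8 = {a, f, g}
Tree: B1–B2, B1–B3, B3–B4, B3–B5, B2–B6, B4–B7, B2–B8
The largest bag has 3 vertices, giving width 2; this decomposition certifies tw(G) ≤ 2. On the other hand G contains the 3-clique {a, f, g}. A clique must lie in a single bag of any decomposition, so no decomposition can have width below 2. The upper and lower bounds meet at 2, so that is the treewidth.

2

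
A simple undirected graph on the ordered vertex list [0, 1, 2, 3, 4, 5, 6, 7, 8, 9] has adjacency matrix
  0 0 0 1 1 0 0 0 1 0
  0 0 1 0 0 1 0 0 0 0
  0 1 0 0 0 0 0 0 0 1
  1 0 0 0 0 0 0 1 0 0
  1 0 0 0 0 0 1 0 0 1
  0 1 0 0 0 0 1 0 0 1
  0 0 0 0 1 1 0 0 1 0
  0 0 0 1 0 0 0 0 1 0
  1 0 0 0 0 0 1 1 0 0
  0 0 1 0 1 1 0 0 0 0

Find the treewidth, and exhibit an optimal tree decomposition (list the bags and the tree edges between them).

Each bag holds 3 vertices, so the decomposition has width 2, which upper-bounds the treewidth. The edges 2–1–5–9–2 form a cycle, so G is not a tree and its treewidth is at least 2. The upper and lower bounds meet at 2, so that is the treewidth.

Treewidth 2.
Bags: B1 = {1, 2, 9}  B2 = {1, 5, 9}  B3 = {4, 5, 9}  B4 = {4, 5, 6}  B5 = {0, 4, 6}  B6 = {0, 6, 8}  B7 = {0, 3, 8}  B8 = {3, 7, 8}
Tree: B1–B2, B2–B3, B3–B4, B4–B5, B5–B6, B6–B7, B7–B8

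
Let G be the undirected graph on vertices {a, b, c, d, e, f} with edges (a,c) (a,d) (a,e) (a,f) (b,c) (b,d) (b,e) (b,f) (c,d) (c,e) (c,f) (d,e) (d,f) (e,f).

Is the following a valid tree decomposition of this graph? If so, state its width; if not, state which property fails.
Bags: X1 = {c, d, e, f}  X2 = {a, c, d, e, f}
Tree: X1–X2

No — vertex b appears in no bag.

A tree decomposition must satisfy three properties: every vertex lies in some bag; for every edge, both endpoints lie together in some bag; and for every vertex, the bags containing it form a connected subtree. Here vertex b appears in no bag, so the decomposition is invalid.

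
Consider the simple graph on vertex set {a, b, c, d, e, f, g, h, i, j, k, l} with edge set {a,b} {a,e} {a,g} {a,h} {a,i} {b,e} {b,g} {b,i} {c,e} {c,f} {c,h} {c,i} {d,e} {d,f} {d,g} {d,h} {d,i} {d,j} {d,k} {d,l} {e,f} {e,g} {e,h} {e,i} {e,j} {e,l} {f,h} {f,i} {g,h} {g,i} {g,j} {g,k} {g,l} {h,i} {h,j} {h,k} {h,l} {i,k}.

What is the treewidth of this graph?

4

A width-4 tree decomposition is:
Bags: B1 = {a, e, g, h, i}  B2 = {d, e, g, h, i}  B3 = {d, e, g, h, l}  B4 = {d, g, h, i, k}  B5 = {d, e, g, h, j}  B6 = {d, e, f, h, i}  B7 = {a, b, e, g, i}  B8 = {c, e, f, h, i}
Tree: B1–B2, B2–B3, B2–B4, B3–B5, B2–B6, B1–B7, B6–B8
Every bag has size at most 5, so the width is 5 − 1 = 4 and tw(G) ≤ 4. Conversely, {d, e, g, h, j} is a clique of size 5, and the vertices of any clique must share a bag in every tree decomposition; so some bag has ≥ 5 vertices and tw(G) ≥ 4. Combining the bounds, tw(G) = 4.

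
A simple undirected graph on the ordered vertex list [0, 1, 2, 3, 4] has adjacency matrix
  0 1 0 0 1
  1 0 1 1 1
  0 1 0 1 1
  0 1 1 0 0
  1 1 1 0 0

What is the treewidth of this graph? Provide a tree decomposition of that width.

Every bag has size at most 3, so the width is 3 − 1 = 2 and tw(G) ≤ 2. On the other hand G contains the 3-clique {0, 1, 4}. A clique must lie in a single bag of any decomposition, so no decomposition can have width below 2. Therefore the treewidth is 2.

Treewidth 2.
One such decomposition:
Bags: B1 = {1, 2, 4}  B2 = {0, 1, 4}  B3 = {1, 2, 3}
Tree: B1–B2, B1–B3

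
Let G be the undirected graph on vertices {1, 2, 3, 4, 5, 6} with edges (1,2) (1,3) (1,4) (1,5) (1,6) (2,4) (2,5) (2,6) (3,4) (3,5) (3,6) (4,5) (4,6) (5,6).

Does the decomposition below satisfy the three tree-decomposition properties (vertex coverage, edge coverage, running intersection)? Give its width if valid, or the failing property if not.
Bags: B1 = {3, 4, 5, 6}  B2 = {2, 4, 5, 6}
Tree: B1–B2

No — vertex 1 appears in no bag.

A tree decomposition must satisfy three properties: every vertex lies in some bag; for every edge, both endpoints lie together in some bag; and for every vertex, the bags containing it form a connected subtree. Here vertex 1 appears in no bag, so the decomposition is invalid.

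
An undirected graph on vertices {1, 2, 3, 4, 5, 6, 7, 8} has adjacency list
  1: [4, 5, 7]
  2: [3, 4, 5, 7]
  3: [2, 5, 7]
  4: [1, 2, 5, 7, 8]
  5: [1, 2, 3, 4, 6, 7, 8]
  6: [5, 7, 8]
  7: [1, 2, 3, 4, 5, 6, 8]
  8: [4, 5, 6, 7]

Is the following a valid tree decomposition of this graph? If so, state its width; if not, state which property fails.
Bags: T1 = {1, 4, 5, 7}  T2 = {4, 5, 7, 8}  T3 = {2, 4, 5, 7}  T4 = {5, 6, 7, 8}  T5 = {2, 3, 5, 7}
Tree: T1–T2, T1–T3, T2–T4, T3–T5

Vertex coverage: the bags together contain {1, 2, 3, 4, 5, 6, 7, 8}, the full vertex set. Edge coverage: each edge of G has both endpoints in at least one bag. Running intersection: for every vertex, the bags containing it form a connected subtree. All three properties hold, so this is a valid tree decomposition of width max|bag| − 1 = 3, and hence tw(G) ≤ 3.

Yes; width 3.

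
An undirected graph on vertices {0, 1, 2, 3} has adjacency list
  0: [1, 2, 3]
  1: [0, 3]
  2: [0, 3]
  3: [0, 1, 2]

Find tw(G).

A width-2 tree decomposition is:
Bags: B1 = {0, 2, 3}  B2 = {0, 1, 3}
Tree: B1–B2
The largest bag has 3 vertices, giving width 2; this decomposition certifies tw(G) ≤ 2. On the other hand G contains the 3-clique {0, 1, 3}. A clique must lie in a single bag of any decomposition, so no decomposition can have width below 2. Therefore the treewidth is 2.

2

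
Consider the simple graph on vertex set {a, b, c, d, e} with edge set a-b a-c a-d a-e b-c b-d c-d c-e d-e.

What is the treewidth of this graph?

A width-3 tree decomposition is:
Bags: B1 = {a, b, c, d}  B2 = {a, c, d, e}
Tree: B1–B2
Each bag holds 4 vertices, so the decomposition has width 3, which upper-bounds the treewidth. For the lower bound, the 4 vertices {a, c, d, e} are pairwise adjacent, and any tree decomposition puts a clique entirely inside one bag — forcing width ≥ 3. The upper and lower bounds meet at 3, so that is the treewidth.

3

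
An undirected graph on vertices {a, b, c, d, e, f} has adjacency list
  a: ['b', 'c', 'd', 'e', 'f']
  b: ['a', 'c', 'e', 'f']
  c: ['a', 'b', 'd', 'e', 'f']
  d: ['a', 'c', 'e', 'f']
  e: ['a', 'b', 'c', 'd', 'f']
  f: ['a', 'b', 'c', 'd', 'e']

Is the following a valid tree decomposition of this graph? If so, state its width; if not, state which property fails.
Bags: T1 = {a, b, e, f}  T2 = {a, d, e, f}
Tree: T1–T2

A tree decomposition must satisfy three properties: every vertex lies in some bag; for every edge, both endpoints lie together in some bag; and for every vertex, the bags containing it form a connected subtree. Here vertex c appears in no bag, so the decomposition is invalid.

No — vertex c appears in no bag.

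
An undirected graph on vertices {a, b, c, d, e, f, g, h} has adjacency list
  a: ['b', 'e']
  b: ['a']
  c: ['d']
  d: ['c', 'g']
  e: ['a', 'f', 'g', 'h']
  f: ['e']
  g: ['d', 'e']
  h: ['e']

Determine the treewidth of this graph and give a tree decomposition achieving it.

Treewidth 1.
Bags: B1 = {e, h}  B2 = {e, g}  B3 = {d, g}  B4 = {a, e}  B5 = {a, b}  B6 = {c, d}  B7 = {e, f}
Tree: B1–B2, B2–B3, B1–B4, B4–B5, B3–B6, B4–B7

The largest bag has 2 vertices, giving width 1; this decomposition certifies tw(G) ≤ 1. Any graph with an edge has treewidth ≥ 1, and G has the edge h–e. The upper and lower bounds meet at 1, so that is the treewidth.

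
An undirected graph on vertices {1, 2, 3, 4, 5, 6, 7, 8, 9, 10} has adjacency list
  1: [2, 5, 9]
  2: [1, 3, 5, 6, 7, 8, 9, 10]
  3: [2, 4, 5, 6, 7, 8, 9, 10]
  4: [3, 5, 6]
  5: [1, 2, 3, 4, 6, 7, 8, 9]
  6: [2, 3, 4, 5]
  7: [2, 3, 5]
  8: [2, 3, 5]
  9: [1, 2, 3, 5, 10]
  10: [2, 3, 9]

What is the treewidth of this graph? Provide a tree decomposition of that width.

Treewidth 3.
Bags: B1 = {2, 3, 5, 6}  B2 = {2, 3, 5, 9}  B3 = {1, 2, 5, 9}  B4 = {3, 4, 5, 6}  B5 = {2, 3, 9, 10}  B6 = {2, 3, 5, 8}  B7 = {2, 3, 5, 7}
Tree: B1–B2, B2–B3, B1–B4, B2–B5, B2–B6, B2–B7

The largest bag has 4 vertices, giving width 3; this decomposition certifies tw(G) ≤ 3. For the lower bound, the 4 vertices {1, 2, 5, 9} are pairwise adjacent, and any tree decomposition puts a clique entirely inside one bag — forcing width ≥ 3. Hence tw(G) = 3 exactly.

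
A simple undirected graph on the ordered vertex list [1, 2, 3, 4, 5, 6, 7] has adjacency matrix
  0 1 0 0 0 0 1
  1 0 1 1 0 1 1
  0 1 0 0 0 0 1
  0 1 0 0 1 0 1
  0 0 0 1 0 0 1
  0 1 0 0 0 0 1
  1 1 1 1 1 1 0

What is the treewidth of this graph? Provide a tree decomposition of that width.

Each bag holds 3 vertices, so the decomposition has width 2, which upper-bounds the treewidth. Conversely, {1, 2, 7} is a clique of size 3, and the vertices of any clique must share a bag in every tree decomposition; so some bag has ≥ 3 vertices and tw(G) ≥ 2. Hence tw(G) = 2 exactly.

Treewidth 2.
Bags: B1 = {4, 5, 7}  B2 = {2, 4, 7}  B3 = {1, 2, 7}  B4 = {2, 3, 7}  B5 = {2, 6, 7}
Tree: B1–B2, B2–B3, B2–B4, B2–B5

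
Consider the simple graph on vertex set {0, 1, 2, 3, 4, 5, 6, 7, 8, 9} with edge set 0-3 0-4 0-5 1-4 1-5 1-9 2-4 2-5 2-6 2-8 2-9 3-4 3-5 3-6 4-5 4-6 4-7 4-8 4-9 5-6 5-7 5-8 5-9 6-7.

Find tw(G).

3

A width-3 tree decomposition is:
Bags: B1 = {2, 4, 5, 9}  B2 = {1, 4, 5, 9}  B3 = {2, 4, 5, 6}  B4 = {3, 4, 5, 6}  B5 = {4, 5, 6, 7}  B6 = {2, 4, 5, 8}  B7 = {0, 3, 4, 5}
Tree: B1–B2, B1–B3, B3–B4, B3–B5, B3–B6, B4–B7
Each bag holds 4 vertices, so the decomposition has width 3, which upper-bounds the treewidth. On the other hand G contains the 4-clique {0, 3, 4, 5}. A clique must lie in a single bag of any decomposition, so no decomposition can have width below 3. The upper and lower bounds meet at 3, so that is the treewidth.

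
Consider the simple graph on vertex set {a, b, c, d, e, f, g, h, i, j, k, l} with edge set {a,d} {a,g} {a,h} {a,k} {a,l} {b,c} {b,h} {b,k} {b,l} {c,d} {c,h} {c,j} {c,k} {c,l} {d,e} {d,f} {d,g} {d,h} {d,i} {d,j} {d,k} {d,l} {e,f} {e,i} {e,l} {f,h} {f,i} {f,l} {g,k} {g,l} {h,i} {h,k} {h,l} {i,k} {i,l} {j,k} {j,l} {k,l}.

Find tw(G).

A width-4 tree decomposition is:
Bags: B1 = {a, d, h, k, l}  B2 = {d, h, i, k, l}  B3 = {c, d, h, k, l}  B4 = {d, f, h, i, l}  B5 = {d, e, f, i, l}  B6 = {b, c, h, k, l}  B7 = {c, d, j, k, l}  B8 = {a, d, g, k, l}
Tree: B1–B2, B1–B3, B2–B4, B4–B5, B3–B6, B3–B7, B1–B8
Each bag holds 5 vertices, so the decomposition has width 4, which upper-bounds the treewidth. On the other hand G contains the 5-clique {d, e, f, i, l}. A clique must lie in a single bag of any decomposition, so no decomposition can have width below 4. The upper and lower bounds meet at 4, so that is the treewidth.

4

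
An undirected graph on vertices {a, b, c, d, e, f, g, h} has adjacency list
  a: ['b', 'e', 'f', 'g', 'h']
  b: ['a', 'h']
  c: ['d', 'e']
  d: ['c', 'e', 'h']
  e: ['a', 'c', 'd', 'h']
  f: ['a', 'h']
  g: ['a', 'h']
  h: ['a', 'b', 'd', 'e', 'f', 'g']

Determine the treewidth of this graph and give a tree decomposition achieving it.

Treewidth 2.
One optimal decomposition is:
Bags: B1 = {a, e, h}  B2 = {d, e, h}  B3 = {a, g, h}  B4 = {a, b, h}  B5 = {c, d, e}  B6 = {a, f, h}
Tree: B1–B2, B1–B3, B3–B4, B2–B5, B4–B6

Each bag holds 3 vertices, so the decomposition has width 2, which upper-bounds the treewidth. Conversely, {d, e, h} is a clique of size 3, and the vertices of any clique must share a bag in every tree decomposition; so some bag has ≥ 3 vertices and tw(G) ≥ 2. Combining the bounds, tw(G) = 2.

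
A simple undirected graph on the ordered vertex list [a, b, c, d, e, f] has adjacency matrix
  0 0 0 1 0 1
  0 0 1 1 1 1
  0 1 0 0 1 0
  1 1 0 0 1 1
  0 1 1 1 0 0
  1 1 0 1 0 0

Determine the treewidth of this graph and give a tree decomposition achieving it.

Treewidth 2.
Bags: B1 = {b, c, e}  B2 = {b, d, e}  B3 = {b, d, f}  B4 = {a, d, f}
Tree: B1–B2, B2–B3, B3–B4

Each bag holds 3 vertices, so the decomposition has width 2, which upper-bounds the treewidth. Conversely, {b, d, e} is a clique of size 3, and the vertices of any clique must share a bag in every tree decomposition; so some bag has ≥ 3 vertices and tw(G) ≥ 2. Therefore the treewidth is 2.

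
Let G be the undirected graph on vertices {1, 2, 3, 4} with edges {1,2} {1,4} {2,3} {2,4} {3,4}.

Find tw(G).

2

A width-2 tree decomposition is:
Bags: B1 = {2, 3, 4}  B2 = {1, 2, 4}
Tree: B1–B2
Each bag holds 3 vertices, so the decomposition has width 2, which upper-bounds the treewidth. Conversely, {1, 2, 4} is a clique of size 3, and the vertices of any clique must share a bag in every tree decomposition; so some bag has ≥ 3 vertices and tw(G) ≥ 2. Combining the bounds, tw(G) = 2.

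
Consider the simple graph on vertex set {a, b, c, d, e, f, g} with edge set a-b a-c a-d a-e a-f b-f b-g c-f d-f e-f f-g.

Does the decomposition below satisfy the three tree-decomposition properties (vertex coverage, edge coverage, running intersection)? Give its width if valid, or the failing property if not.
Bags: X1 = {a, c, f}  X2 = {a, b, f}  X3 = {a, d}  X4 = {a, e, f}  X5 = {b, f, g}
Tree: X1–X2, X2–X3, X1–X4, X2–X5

No — edge (f,d) lies in no bag.

A tree decomposition must satisfy three properties: every vertex lies in some bag; for every edge, both endpoints lie together in some bag; and for every vertex, the bags containing it form a connected subtree. Here edge (f,d) lies in no bag, so the decomposition is invalid.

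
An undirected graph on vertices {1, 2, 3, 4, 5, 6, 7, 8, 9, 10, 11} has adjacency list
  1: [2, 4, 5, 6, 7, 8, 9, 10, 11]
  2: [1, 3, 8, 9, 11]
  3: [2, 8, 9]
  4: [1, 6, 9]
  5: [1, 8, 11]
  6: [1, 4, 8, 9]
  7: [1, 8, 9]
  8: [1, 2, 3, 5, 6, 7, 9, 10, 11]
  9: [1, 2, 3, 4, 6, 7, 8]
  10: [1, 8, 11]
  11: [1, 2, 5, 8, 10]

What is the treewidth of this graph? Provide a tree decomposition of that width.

Treewidth 3.
Bags: B1 = {1, 2, 8, 11}  B2 = {1, 2, 8, 9}  B3 = {1, 5, 8, 11}  B4 = {1, 6, 8, 9}  B5 = {1, 8, 10, 11}  B6 = {2, 3, 8, 9}  B7 = {1, 4, 6, 9}  B8 = {1, 7, 8, 9}
Tree: B1–B2, B1–B3, B2–B4, B1–B5, B2–B6, B4–B7, B4–B8

The largest bag has 4 vertices, giving width 3; this decomposition certifies tw(G) ≤ 3. For the lower bound, the 4 vertices {1, 2, 8, 9} are pairwise adjacent, and any tree decomposition puts a clique entirely inside one bag — forcing width ≥ 3. Therefore the treewidth is 3.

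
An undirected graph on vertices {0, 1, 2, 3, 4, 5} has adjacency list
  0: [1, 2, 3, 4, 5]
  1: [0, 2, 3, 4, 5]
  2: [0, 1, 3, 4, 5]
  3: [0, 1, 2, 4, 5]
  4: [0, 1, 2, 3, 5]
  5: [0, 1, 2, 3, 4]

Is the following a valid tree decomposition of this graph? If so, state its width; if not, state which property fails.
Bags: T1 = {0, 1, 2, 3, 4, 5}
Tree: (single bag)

Vertex coverage: the bags together contain {0, 1, 2, 3, 4, 5}, the full vertex set. Edge coverage: each edge of G has both endpoints in at least one bag. Running intersection: for every vertex, the bags containing it form a connected subtree. All three properties hold, so this is a valid tree decomposition of width max|bag| − 1 = 5, and hence tw(G) ≤ 5.

Yes; width 5.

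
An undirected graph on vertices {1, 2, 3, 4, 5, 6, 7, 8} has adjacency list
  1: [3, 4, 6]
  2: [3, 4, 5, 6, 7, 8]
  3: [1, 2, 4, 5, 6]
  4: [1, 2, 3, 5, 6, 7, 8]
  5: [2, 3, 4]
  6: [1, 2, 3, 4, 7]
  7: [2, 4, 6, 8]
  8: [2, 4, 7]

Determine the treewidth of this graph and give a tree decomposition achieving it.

Every bag has size at most 4, so the width is 4 − 1 = 3 and tw(G) ≤ 3. Conversely, {1, 3, 4, 6} is a clique of size 4, and the vertices of any clique must share a bag in every tree decomposition; so some bag has ≥ 4 vertices and tw(G) ≥ 3. Combining the bounds, tw(G) = 3.

Treewidth 3.
One such decomposition:
Bags: B1 = {2, 4, 6, 7}  B2 = {2, 4, 7, 8}  B3 = {2, 3, 4, 6}  B4 = {2, 3, 4, 5}  B5 = {1, 3, 4, 6}
Tree: B1–B2, B1–B3, B3–B4, B3–B5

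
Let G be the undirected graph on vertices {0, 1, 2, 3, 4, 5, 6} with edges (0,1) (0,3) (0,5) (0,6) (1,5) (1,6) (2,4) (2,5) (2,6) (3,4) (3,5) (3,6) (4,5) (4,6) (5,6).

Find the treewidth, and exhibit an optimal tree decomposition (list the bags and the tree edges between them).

Treewidth 3.
One optimal decomposition is:
Bags: B1 = {0, 3, 5, 6}  B2 = {3, 4, 5, 6}  B3 = {2, 4, 5, 6}  B4 = {0, 1, 5, 6}
Tree: B1–B2, B2–B3, B1–B4

The largest bag has 4 vertices, giving width 3; this decomposition certifies tw(G) ≤ 3. For the lower bound, the 4 vertices {0, 1, 5, 6} are pairwise adjacent, and any tree decomposition puts a clique entirely inside one bag — forcing width ≥ 3. The upper and lower bounds meet at 3, so that is the treewidth.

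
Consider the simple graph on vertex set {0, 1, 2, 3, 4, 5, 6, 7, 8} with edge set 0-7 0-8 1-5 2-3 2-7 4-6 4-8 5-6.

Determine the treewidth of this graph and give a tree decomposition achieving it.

Treewidth 1.
One optimal decomposition is:
Bags: B1 = {1, 5}  B2 = {5, 6}  B3 = {4, 6}  B4 = {4, 8}  B5 = {0, 8}  B6 = {0, 7}  B7 = {2, 7}  B8 = {2, 3}
Tree: B1–B2, B2–B3, B3–B4, B4–B5, B5–B6, B6–B7, B7–B8

Each bag holds 2 vertices, so the decomposition has width 1, which upper-bounds the treewidth. Since G has at least one edge (e.g. 1–5), it is not an edgeless graph, so tw(G) ≥ 1. Combining the bounds, tw(G) = 1.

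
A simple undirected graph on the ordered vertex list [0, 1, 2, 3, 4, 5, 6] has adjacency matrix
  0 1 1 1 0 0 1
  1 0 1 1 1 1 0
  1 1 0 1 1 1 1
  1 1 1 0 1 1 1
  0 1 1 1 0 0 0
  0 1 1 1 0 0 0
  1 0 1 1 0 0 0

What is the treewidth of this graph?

3

A width-3 tree decomposition is:
Bags: B1 = {0, 1, 2, 3}  B2 = {1, 2, 3, 5}  B3 = {1, 2, 3, 4}  B4 = {0, 2, 3, 6}
Tree: B1–B2, B1–B3, B1–B4
Every bag has size at most 4, so the width is 4 − 1 = 3 and tw(G) ≤ 3. For the lower bound, the 4 vertices {0, 1, 2, 3} are pairwise adjacent, and any tree decomposition puts a clique entirely inside one bag — forcing width ≥ 3. Combining the bounds, tw(G) = 3.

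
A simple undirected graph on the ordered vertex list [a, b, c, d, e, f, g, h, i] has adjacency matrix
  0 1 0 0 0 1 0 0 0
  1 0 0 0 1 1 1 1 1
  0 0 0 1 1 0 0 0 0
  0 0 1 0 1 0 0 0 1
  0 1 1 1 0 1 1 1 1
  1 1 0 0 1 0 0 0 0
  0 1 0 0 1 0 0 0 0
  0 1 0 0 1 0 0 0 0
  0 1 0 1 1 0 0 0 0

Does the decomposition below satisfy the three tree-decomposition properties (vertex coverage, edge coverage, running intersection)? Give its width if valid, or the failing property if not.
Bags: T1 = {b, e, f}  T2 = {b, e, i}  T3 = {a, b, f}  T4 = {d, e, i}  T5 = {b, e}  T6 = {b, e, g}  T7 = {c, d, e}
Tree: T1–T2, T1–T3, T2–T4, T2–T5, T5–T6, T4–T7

A tree decomposition must satisfy three properties: every vertex lies in some bag; for every edge, both endpoints lie together in some bag; and for every vertex, the bags containing it form a connected subtree. Here vertex h appears in no bag, so the decomposition is invalid.

No — vertex h appears in no bag.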